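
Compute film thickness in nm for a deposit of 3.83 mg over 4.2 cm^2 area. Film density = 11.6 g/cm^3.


Convert: m = 3.83 mg = 3.8300e-06 kg, A = 4.2 cm^2 = 4.2000e-04 m^2, rho = 11.6 g/cm^3 = 11600 kg/m^3
t = m / (A * rho)
t = 3.8300e-06 / (4.2000e-04 * 11600)
t = 7.8612e-07 m = 786.1 nm

786.1


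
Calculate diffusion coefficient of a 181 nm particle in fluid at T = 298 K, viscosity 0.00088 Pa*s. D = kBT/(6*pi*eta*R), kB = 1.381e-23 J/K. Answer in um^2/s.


Radius R = 181/2 = 90.5 nm = 9.05e-08 m
D = kB*T / (6*pi*eta*R)
D = 1.381e-23 * 298 / (6 * pi * 0.00088 * 9.05e-08)
D = 2.74143e-12 m^2/s = 2.741 um^2/s

2.741


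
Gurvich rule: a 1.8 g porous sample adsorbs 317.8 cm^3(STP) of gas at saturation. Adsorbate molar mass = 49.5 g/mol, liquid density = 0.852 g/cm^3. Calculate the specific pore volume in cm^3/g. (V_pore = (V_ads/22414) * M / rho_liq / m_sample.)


Moles adsorbed n = V_ads / 22414 = 317.8 / 22414 = 1.417864e-02 mol
Liquid volume V_liq = n * M / rho_liq = 1.417864e-02 * 49.5 / 0.852 = 0.82376 cm^3
Specific pore volume V_pore = V_liq / m_sample = 0.82376 / 1.8
V_pore = 0.4576 cm^3/g

0.4576


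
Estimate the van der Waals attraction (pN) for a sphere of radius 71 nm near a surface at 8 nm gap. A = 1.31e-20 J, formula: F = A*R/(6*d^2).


Convert to SI: R = 71 nm = 7.1e-08 m, d = 8 nm = 8e-09 m
F = A * R / (6 * d^2)
F = 1.31e-20 * 7.1e-08 / (6 * (8e-09)^2)
F = 2.42214e-12 N = 2.422 pN

2.422


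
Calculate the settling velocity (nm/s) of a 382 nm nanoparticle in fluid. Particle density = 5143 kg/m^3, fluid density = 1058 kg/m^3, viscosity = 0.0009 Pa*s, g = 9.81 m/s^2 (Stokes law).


Radius R = 382/2 nm = 1.91e-07 m
Density difference = 5143 - 1058 = 4085 kg/m^3
v = 2 * R^2 * (rho_p - rho_f) * g / (9 * eta)
v = 2 * (1.91e-07)^2 * 4085 * 9.81 / (9 * 0.0009)
v = 3.60971e-07 m/s = 360.9714 nm/s

360.9714


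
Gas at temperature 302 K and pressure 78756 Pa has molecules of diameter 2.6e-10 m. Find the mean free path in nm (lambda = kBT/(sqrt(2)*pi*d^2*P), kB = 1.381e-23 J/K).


Mean free path: lambda = kB*T / (sqrt(2) * pi * d^2 * P)
lambda = 1.381e-23 * 302 / (sqrt(2) * pi * (2.6e-10)^2 * 78756)
lambda = 1.76322e-07 m
lambda = 176.32 nm

176.32


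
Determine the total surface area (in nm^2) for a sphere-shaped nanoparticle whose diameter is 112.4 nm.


Radius r = 112.4/2 = 56.2 nm
Surface area SA = 4 * pi * r^2
SA = 4 * pi * (56.2)^2
SA = 39690.13 nm^2

39690.13


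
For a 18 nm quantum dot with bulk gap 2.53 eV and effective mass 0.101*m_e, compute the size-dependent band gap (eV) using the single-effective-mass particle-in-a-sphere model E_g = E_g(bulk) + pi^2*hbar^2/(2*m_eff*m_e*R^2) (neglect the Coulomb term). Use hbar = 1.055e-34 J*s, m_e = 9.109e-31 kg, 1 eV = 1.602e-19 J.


Radius R = 18/2 nm = 9e-09 m
Confinement energy dE = pi^2 * hbar^2 / (2 * m_eff * m_e * R^2)
dE = pi^2 * (1.055e-34)^2 / (2 * 0.101 * 9.109e-31 * (9e-09)^2) J, divided by 1.602e-19 J/eV
dE = 0.046 eV
Total band gap = E_g(bulk) + dE = 2.53 + 0.046 = 2.576 eV

2.576


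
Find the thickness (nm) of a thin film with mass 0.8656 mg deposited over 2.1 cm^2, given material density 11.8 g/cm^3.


Convert: m = 0.8656 mg = 8.6560e-07 kg, A = 2.1 cm^2 = 2.1000e-04 m^2, rho = 11.8 g/cm^3 = 11800 kg/m^3
t = m / (A * rho)
t = 8.6560e-07 / (2.1000e-04 * 11800)
t = 3.4931e-07 m = 349.3 nm

349.3


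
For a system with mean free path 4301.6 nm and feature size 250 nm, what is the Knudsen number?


Knudsen number Kn = lambda / L
Kn = 4301.6 / 250
Kn = 17.2064

17.2064


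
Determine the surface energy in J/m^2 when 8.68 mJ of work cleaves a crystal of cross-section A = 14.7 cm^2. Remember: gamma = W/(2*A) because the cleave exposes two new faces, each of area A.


Convert: A = 14.7 cm^2 = 0.00147 m^2, W = 8.68 mJ = 0.00868 J
Cleaving exposes two faces of area A, so total new surface = 2*A and gamma = W / (2*A)
gamma = 0.00868 / (2 * 0.00147)
gamma = 2.952 J/m^2

2.952


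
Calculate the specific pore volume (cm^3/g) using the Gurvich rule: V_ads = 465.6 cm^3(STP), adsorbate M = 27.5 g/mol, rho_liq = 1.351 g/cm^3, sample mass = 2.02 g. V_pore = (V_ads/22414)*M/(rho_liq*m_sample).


Moles adsorbed n = V_ads / 22414 = 465.6 / 22414 = 2.077273e-02 mol
Liquid volume V_liq = n * M / rho_liq = 2.077273e-02 * 27.5 / 1.351 = 0.42284 cm^3
Specific pore volume V_pore = V_liq / m_sample = 0.42284 / 2.02
V_pore = 0.2093 cm^3/g

0.2093


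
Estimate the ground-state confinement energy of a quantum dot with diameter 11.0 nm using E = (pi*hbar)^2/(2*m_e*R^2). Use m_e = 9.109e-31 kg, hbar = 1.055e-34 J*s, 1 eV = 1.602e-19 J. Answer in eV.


Radius R = 11.0/2 = 5.5 nm = 5.5e-09 m
E = (pi * 1.055e-34)^2 / (2 * 9.109e-31 * (5.5e-09)^2)
E(J) = 1.99333e-21
E = E(J) / 1.602e-19 = 0.0124 eV

0.0124


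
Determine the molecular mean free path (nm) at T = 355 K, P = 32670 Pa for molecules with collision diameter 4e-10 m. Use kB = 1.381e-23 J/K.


Mean free path: lambda = kB*T / (sqrt(2) * pi * d^2 * P)
lambda = 1.381e-23 * 355 / (sqrt(2) * pi * (4e-10)^2 * 32670)
lambda = 2.111e-07 m
lambda = 211.1 nm

211.1


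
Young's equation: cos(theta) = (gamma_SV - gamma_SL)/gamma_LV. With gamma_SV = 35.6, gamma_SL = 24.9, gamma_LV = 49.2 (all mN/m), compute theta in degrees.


cos(theta) = (gamma_SV - gamma_SL) / gamma_LV
cos(theta) = (35.6 - 24.9) / 49.2
cos(theta) = 0.21748
theta = arccos(0.21748) = 77.44 degrees

77.44


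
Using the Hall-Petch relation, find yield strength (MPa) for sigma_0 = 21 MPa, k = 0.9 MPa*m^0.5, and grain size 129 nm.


d = 129 nm = 1.29e-07 m
sqrt(d) = 0.0003591657
Hall-Petch contribution = k / sqrt(d) = 0.9 / 0.0003591657 = 2505.8 MPa
sigma = sigma_0 + k/sqrt(d) = 21 + 2505.8 = 2526.8 MPa

2526.8


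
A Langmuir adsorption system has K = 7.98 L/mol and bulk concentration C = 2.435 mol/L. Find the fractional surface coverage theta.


Langmuir isotherm: theta = K*C / (1 + K*C)
K*C = 7.98 * 2.435 = 19.4313
theta = 19.4313 / (1 + 19.4313) = 19.4313 / 20.4313
theta = 0.9511

0.9511


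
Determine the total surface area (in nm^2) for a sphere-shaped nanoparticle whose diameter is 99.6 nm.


Radius r = 99.6/2 = 49.8 nm
Surface area SA = 4 * pi * r^2
SA = 4 * pi * (49.8)^2
SA = 31165.1 nm^2

31165.1


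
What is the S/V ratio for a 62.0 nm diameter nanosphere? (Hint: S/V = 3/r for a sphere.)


Radius r = 62.0/2 = 31 nm
S/V = 3 / r = 3 / 31
S/V = 0.0968 nm^-1

0.0968


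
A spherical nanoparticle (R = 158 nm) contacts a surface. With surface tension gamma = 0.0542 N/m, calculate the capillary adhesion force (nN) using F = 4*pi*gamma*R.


Convert radius: R = 158 nm = 1.58e-07 m
F = 4 * pi * gamma * R
F = 4 * pi * 0.0542 * 1.58e-07
F = 1.07613e-07 N = 107.6134 nN

107.6134


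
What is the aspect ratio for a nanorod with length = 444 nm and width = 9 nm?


Aspect ratio AR = length / diameter
AR = 444 / 9
AR = 49.33

49.33


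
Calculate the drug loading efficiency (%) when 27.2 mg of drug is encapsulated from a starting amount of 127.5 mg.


Drug loading efficiency = (drug loaded / drug initial) * 100
DLE = 27.2 / 127.5 * 100
DLE = 0.2133 * 100
DLE = 21.33%

21.33


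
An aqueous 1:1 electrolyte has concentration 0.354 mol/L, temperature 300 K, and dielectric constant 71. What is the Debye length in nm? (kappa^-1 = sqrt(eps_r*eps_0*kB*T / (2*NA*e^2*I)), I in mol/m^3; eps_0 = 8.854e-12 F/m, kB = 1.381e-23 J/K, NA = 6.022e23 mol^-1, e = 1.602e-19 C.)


Ionic strength I = 0.354 * 1^2 * 1000 = 354 mol/m^3
kappa^-1 = sqrt(71 * 8.854e-12 * 1.381e-23 * 300 / (2 * 6.022e23 * (1.602e-19)^2 * 354))
kappa^-1 = 0.488 nm

0.488


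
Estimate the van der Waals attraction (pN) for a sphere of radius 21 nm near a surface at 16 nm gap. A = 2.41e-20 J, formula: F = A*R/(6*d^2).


Convert to SI: R = 21 nm = 2.1e-08 m, d = 16 nm = 1.6e-08 m
F = A * R / (6 * d^2)
F = 2.41e-20 * 2.1e-08 / (6 * (1.6e-08)^2)
F = 3.29492e-13 N = 0.329 pN

0.329


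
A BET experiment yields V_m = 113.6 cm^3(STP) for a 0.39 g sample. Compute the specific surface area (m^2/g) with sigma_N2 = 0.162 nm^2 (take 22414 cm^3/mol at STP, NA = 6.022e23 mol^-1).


Number of moles in monolayer = V_m / 22414 = 113.6 / 22414 = 0.00506826
Number of molecules = moles * NA = 0.00506826 * 6.022e23
SA = molecules * sigma / mass
SA = (113.6 / 22414) * 6.022e23 * 0.162e-18 / 0.39
SA = 1267.8 m^2/g

1267.8


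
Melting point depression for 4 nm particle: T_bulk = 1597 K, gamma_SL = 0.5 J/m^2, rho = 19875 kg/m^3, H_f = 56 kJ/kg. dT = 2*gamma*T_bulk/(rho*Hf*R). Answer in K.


Radius R = 4/2 = 2 nm = 2e-09 m
Convert H_f = 56 kJ/kg = 56000 J/kg
dT = 2 * gamma_SL * T_bulk / (rho * H_f * R)
dT = 2 * 0.5 * 1597 / (19875 * 56000 * 2e-09)
dT = 717.4 K

717.4


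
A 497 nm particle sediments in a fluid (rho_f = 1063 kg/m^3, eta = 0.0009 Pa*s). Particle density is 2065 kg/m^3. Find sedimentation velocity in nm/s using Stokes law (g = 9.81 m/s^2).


Radius R = 497/2 nm = 2.485e-07 m
Density difference = 2065 - 1063 = 1002 kg/m^3
v = 2 * R^2 * (rho_p - rho_f) * g / (9 * eta)
v = 2 * (2.485e-07)^2 * 1002 * 9.81 / (9 * 0.0009)
v = 1.49877e-07 m/s = 149.8768 nm/s

149.8768


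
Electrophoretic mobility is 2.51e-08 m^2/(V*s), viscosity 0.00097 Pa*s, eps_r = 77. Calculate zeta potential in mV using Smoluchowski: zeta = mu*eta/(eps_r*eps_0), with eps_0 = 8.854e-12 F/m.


Smoluchowski equation: zeta = mu * eta / (eps_r * eps_0)
zeta = 2.51e-08 * 0.00097 / (77 * 8.854e-12)
zeta = 0.035712 V = 35.71 mV

35.71


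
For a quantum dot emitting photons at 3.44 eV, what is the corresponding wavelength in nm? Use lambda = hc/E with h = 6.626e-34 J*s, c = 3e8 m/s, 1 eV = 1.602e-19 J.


Convert energy: E = 3.44 eV = 3.44 * 1.602e-19 = 5.51088e-19 J
lambda = h*c / E = 6.626e-34 * 3e8 / 5.51088e-19
lambda = 3.60705e-07 m = 360.7 nm

360.7


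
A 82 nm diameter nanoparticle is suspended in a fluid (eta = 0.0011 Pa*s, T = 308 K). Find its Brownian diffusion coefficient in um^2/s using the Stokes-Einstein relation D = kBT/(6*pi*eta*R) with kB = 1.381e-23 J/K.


Radius R = 82/2 = 41 nm = 4.1e-08 m
D = kB*T / (6*pi*eta*R)
D = 1.381e-23 * 308 / (6 * pi * 0.0011 * 4.1e-08)
D = 5.00342e-12 m^2/s = 5.003 um^2/s

5.003


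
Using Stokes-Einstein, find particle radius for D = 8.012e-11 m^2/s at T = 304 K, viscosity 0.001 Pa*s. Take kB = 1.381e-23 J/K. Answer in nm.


Stokes-Einstein: R = kB*T / (6*pi*eta*D)
R = 1.381e-23 * 304 / (6 * pi * 0.001 * 8.012e-11)
R = 2.77987e-09 m = 2.78 nm

2.78


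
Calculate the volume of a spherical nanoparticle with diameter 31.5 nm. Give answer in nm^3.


Radius r = 31.5/2 = 15.75 nm
Volume V = (4/3) * pi * r^3
V = (4/3) * pi * (15.75)^3
V = 16365.54 nm^3

16365.54


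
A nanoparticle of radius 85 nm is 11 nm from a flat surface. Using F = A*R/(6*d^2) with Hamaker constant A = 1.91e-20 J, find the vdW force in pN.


Convert to SI: R = 85 nm = 8.5e-08 m, d = 11 nm = 1.1e-08 m
F = A * R / (6 * d^2)
F = 1.91e-20 * 8.5e-08 / (6 * (1.1e-08)^2)
F = 2.23623e-12 N = 2.236 pN

2.236


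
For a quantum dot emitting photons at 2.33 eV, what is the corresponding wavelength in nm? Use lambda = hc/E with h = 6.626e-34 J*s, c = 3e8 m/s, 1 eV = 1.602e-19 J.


Convert energy: E = 2.33 eV = 2.33 * 1.602e-19 = 3.73266e-19 J
lambda = h*c / E = 6.626e-34 * 3e8 / 3.73266e-19
lambda = 5.32542e-07 m = 532.5 nm

532.5


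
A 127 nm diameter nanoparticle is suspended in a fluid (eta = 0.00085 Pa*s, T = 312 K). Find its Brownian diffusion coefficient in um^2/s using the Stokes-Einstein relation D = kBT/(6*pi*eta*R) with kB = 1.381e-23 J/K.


Radius R = 127/2 = 63.5 nm = 6.35e-08 m
D = kB*T / (6*pi*eta*R)
D = 1.381e-23 * 312 / (6 * pi * 0.00085 * 6.35e-08)
D = 4.23501e-12 m^2/s = 4.235 um^2/s

4.235


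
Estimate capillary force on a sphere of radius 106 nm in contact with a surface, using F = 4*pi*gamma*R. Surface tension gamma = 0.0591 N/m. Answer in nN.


Convert radius: R = 106 nm = 1.06e-07 m
F = 4 * pi * gamma * R
F = 4 * pi * 0.0591 * 1.06e-07
F = 7.87233e-08 N = 78.7233 nN

78.7233


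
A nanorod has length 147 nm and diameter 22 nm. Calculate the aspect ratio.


Aspect ratio AR = length / diameter
AR = 147 / 22
AR = 6.68

6.68


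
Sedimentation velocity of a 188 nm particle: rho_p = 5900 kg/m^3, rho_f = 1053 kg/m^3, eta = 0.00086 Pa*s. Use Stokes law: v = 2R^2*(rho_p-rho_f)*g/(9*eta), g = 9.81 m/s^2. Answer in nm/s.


Radius R = 188/2 nm = 9.4e-08 m
Density difference = 5900 - 1053 = 4847 kg/m^3
v = 2 * R^2 * (rho_p - rho_f) * g / (9 * eta)
v = 2 * (9.4e-08)^2 * 4847 * 9.81 / (9 * 0.00086)
v = 1.08564e-07 m/s = 108.5642 nm/s

108.5642


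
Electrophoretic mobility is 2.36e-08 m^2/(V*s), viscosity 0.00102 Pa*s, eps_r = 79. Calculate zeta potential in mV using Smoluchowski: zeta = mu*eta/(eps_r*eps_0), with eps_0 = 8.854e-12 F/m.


Smoluchowski equation: zeta = mu * eta / (eps_r * eps_0)
zeta = 2.36e-08 * 0.00102 / (79 * 8.854e-12)
zeta = 0.034415 V = 34.41 mV

34.41


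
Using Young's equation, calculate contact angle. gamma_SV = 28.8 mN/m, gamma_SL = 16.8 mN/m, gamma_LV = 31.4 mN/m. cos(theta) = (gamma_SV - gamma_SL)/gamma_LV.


cos(theta) = (gamma_SV - gamma_SL) / gamma_LV
cos(theta) = (28.8 - 16.8) / 31.4
cos(theta) = 0.382166
theta = arccos(0.382166) = 67.53 degrees

67.53


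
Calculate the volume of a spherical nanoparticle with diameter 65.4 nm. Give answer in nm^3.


Radius r = 65.4/2 = 32.7 nm
Volume V = (4/3) * pi * r^3
V = (4/3) * pi * (32.7)^3
V = 146464.33 nm^3

146464.33


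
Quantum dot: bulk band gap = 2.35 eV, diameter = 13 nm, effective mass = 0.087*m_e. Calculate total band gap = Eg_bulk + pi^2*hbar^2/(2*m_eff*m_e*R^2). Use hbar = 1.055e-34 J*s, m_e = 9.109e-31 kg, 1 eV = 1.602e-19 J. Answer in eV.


Radius R = 13/2 nm = 6.5e-09 m
Confinement energy dE = pi^2 * hbar^2 / (2 * m_eff * m_e * R^2)
dE = pi^2 * (1.055e-34)^2 / (2 * 0.087 * 9.109e-31 * (6.5e-09)^2) J, divided by 1.602e-19 J/eV
dE = 0.1024 eV
Total band gap = E_g(bulk) + dE = 2.35 + 0.1024 = 2.4524 eV

2.4524


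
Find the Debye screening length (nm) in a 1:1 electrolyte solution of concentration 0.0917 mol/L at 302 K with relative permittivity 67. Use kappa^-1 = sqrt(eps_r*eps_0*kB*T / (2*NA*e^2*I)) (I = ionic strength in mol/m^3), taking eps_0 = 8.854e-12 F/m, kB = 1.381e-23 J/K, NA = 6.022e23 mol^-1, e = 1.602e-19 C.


Ionic strength I = 0.0917 * 1^2 * 1000 = 91.7 mol/m^3
kappa^-1 = sqrt(67 * 8.854e-12 * 1.381e-23 * 302 / (2 * 6.022e23 * (1.602e-19)^2 * 91.7))
kappa^-1 = 0.934 nm

0.934


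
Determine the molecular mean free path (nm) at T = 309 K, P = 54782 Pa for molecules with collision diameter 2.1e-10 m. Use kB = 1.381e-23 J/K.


Mean free path: lambda = kB*T / (sqrt(2) * pi * d^2 * P)
lambda = 1.381e-23 * 309 / (sqrt(2) * pi * (2.1e-10)^2 * 54782)
lambda = 3.97567e-07 m
lambda = 397.57 nm

397.57


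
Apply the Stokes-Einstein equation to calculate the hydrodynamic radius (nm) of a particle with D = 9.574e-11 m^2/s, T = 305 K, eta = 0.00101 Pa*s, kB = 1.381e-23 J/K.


Stokes-Einstein: R = kB*T / (6*pi*eta*D)
R = 1.381e-23 * 305 / (6 * pi * 0.00101 * 9.574e-11)
R = 2.31088e-09 m = 2.31 nm

2.31


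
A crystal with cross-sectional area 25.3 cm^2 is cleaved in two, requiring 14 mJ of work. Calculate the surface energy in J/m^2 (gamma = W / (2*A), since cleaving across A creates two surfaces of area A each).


Convert: A = 25.3 cm^2 = 0.00253 m^2, W = 14 mJ = 0.014 J
Cleaving exposes two faces of area A, so total new surface = 2*A and gamma = W / (2*A)
gamma = 0.014 / (2 * 0.00253)
gamma = 2.767 J/m^2

2.767


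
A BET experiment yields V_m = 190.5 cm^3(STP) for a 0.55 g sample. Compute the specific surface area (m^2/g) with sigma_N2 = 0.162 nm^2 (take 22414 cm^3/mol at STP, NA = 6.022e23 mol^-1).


Number of moles in monolayer = V_m / 22414 = 190.5 / 22414 = 0.00849915
Number of molecules = moles * NA = 0.00849915 * 6.022e23
SA = molecules * sigma / mass
SA = (190.5 / 22414) * 6.022e23 * 0.162e-18 / 0.55
SA = 1507.5 m^2/g

1507.5


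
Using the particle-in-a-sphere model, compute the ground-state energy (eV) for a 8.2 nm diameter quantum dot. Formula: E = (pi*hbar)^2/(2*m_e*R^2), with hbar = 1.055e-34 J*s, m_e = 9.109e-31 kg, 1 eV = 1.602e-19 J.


Radius R = 8.2/2 = 4.1 nm = 4.1e-09 m
E = (pi * 1.055e-34)^2 / (2 * 9.109e-31 * (4.1e-09)^2)
E(J) = 3.58704e-21
E = E(J) / 1.602e-19 = 0.0224 eV

0.0224


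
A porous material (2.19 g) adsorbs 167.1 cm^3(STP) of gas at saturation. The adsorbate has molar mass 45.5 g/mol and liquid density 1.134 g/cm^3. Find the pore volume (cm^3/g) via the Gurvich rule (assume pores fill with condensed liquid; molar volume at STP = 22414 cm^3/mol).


Moles adsorbed n = V_ads / 22414 = 167.1 / 22414 = 7.455162e-03 mol
Liquid volume V_liq = n * M / rho_liq = 7.455162e-03 * 45.5 / 1.134 = 0.29913 cm^3
Specific pore volume V_pore = V_liq / m_sample = 0.29913 / 2.19
V_pore = 0.1366 cm^3/g

0.1366


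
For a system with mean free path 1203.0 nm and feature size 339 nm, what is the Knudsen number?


Knudsen number Kn = lambda / L
Kn = 1203.0 / 339
Kn = 3.5487

3.5487


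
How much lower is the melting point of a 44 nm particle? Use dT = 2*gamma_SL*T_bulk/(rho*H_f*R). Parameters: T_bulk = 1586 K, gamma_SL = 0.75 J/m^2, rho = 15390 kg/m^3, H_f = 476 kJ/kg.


Radius R = 44/2 = 22 nm = 2.2e-08 m
Convert H_f = 476 kJ/kg = 476000 J/kg
dT = 2 * gamma_SL * T_bulk / (rho * H_f * R)
dT = 2 * 0.75 * 1586 / (15390 * 476000 * 2.2e-08)
dT = 14.8 K

14.8


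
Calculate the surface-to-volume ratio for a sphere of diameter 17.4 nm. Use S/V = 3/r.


Radius r = 17.4/2 = 8.7 nm
S/V = 3 / r = 3 / 8.7
S/V = 0.3448 nm^-1

0.3448


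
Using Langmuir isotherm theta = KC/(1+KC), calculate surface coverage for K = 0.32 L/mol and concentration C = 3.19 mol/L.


Langmuir isotherm: theta = K*C / (1 + K*C)
K*C = 0.32 * 3.19 = 1.0208
theta = 1.0208 / (1 + 1.0208) = 1.0208 / 2.0208
theta = 0.5051

0.5051


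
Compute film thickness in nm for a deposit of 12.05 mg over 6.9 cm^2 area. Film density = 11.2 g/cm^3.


Convert: m = 12.05 mg = 1.2050e-05 kg, A = 6.9 cm^2 = 6.9000e-04 m^2, rho = 11.2 g/cm^3 = 11200 kg/m^3
t = m / (A * rho)
t = 1.2050e-05 / (6.9000e-04 * 11200)
t = 1.5593e-06 m = 1559.3 nm

1559.3


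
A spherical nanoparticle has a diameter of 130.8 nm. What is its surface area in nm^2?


Radius r = 130.8/2 = 65.4 nm
Surface area SA = 4 * pi * r^2
SA = 4 * pi * (65.4)^2
SA = 53748.38 nm^2

53748.38


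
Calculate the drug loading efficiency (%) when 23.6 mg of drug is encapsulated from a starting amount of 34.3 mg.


Drug loading efficiency = (drug loaded / drug initial) * 100
DLE = 23.6 / 34.3 * 100
DLE = 0.688 * 100
DLE = 68.8%

68.8


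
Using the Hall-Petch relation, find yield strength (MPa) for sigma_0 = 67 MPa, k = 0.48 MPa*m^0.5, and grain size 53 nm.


d = 53 nm = 5.3e-08 m
sqrt(d) = 0.0002302173
Hall-Petch contribution = k / sqrt(d) = 0.48 / 0.0002302173 = 2085.0 MPa
sigma = sigma_0 + k/sqrt(d) = 67 + 2085.0 = 2152.0 MPa

2152.0


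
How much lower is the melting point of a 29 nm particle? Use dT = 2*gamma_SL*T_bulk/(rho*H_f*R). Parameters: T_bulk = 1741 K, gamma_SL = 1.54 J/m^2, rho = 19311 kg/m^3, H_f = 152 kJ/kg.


Radius R = 29/2 = 14.5 nm = 1.45e-08 m
Convert H_f = 152 kJ/kg = 152000 J/kg
dT = 2 * gamma_SL * T_bulk / (rho * H_f * R)
dT = 2 * 1.54 * 1741 / (19311 * 152000 * 1.45e-08)
dT = 126.0 K

126.0


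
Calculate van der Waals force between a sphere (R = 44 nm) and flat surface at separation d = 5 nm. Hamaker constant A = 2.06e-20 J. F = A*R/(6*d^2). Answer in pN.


Convert to SI: R = 44 nm = 4.4e-08 m, d = 5 nm = 5e-09 m
F = A * R / (6 * d^2)
F = 2.06e-20 * 4.4e-08 / (6 * (5e-09)^2)
F = 6.04267e-12 N = 6.043 pN

6.043


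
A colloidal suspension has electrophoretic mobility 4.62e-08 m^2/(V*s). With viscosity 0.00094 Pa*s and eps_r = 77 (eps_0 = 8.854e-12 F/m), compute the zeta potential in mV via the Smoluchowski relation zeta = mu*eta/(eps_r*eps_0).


Smoluchowski equation: zeta = mu * eta / (eps_r * eps_0)
zeta = 4.62e-08 * 0.00094 / (77 * 8.854e-12)
zeta = 0.0637 V = 63.7 mV

63.7


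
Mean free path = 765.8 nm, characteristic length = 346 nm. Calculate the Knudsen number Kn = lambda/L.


Knudsen number Kn = lambda / L
Kn = 765.8 / 346
Kn = 2.2133

2.2133


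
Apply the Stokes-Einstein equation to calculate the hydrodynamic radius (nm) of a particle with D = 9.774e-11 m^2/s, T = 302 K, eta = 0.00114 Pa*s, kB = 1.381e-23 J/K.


Stokes-Einstein: R = kB*T / (6*pi*eta*D)
R = 1.381e-23 * 302 / (6 * pi * 0.00114 * 9.774e-11)
R = 1.98574e-09 m = 1.99 nm

1.99


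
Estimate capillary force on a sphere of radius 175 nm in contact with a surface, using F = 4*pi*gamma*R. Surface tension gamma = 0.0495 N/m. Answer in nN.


Convert radius: R = 175 nm = 1.75e-07 m
F = 4 * pi * gamma * R
F = 4 * pi * 0.0495 * 1.75e-07
F = 1.08856e-07 N = 108.8562 nN

108.8562


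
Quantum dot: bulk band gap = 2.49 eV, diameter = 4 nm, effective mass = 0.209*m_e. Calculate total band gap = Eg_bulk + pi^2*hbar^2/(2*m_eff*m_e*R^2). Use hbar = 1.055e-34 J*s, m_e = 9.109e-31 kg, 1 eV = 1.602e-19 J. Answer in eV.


Radius R = 4/2 nm = 2e-09 m
Confinement energy dE = pi^2 * hbar^2 / (2 * m_eff * m_e * R^2)
dE = pi^2 * (1.055e-34)^2 / (2 * 0.209 * 9.109e-31 * (2e-09)^2) J, divided by 1.602e-19 J/eV
dE = 0.4502 eV
Total band gap = E_g(bulk) + dE = 2.49 + 0.4502 = 2.9402 eV

2.9402


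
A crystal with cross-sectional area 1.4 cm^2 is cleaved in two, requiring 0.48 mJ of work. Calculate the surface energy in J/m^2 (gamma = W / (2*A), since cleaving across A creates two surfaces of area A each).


Convert: A = 1.4 cm^2 = 0.00014 m^2, W = 0.48 mJ = 0.00048 J
Cleaving exposes two faces of area A, so total new surface = 2*A and gamma = W / (2*A)
gamma = 0.00048 / (2 * 0.00014)
gamma = 1.714 J/m^2

1.714


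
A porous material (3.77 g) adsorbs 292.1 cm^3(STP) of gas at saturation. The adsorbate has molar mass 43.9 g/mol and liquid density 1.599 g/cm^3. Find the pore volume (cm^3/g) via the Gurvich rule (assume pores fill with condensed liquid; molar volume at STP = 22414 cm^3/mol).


Moles adsorbed n = V_ads / 22414 = 292.1 / 22414 = 1.303203e-02 mol
Liquid volume V_liq = n * M / rho_liq = 1.303203e-02 * 43.9 / 1.599 = 0.35779 cm^3
Specific pore volume V_pore = V_liq / m_sample = 0.35779 / 3.77
V_pore = 0.0949 cm^3/g

0.0949


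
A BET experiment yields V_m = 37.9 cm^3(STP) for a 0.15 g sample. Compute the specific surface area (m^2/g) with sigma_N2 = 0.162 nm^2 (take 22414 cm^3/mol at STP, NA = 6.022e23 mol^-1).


Number of moles in monolayer = V_m / 22414 = 37.9 / 22414 = 0.00169091
Number of molecules = moles * NA = 0.00169091 * 6.022e23
SA = molecules * sigma / mass
SA = (37.9 / 22414) * 6.022e23 * 0.162e-18 / 0.15
SA = 1099.7 m^2/g

1099.7


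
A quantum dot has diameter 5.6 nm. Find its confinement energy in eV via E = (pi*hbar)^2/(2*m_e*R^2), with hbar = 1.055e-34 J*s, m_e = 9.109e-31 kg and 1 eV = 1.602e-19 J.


Radius R = 5.6/2 = 2.8 nm = 2.8e-09 m
E = (pi * 1.055e-34)^2 / (2 * 9.109e-31 * (2.8e-09)^2)
E(J) = 7.69109e-21
E = E(J) / 1.602e-19 = 0.048 eV

0.048


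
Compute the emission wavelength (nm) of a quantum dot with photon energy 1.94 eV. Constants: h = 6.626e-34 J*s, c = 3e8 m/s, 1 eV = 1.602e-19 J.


Convert energy: E = 1.94 eV = 1.94 * 1.602e-19 = 3.10788e-19 J
lambda = h*c / E = 6.626e-34 * 3e8 / 3.10788e-19
lambda = 6.396e-07 m = 639.6 nm

639.6


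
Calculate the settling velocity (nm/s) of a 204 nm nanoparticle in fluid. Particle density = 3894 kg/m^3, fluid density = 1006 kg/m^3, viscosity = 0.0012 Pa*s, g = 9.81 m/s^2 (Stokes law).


Radius R = 204/2 nm = 1.02e-07 m
Density difference = 3894 - 1006 = 2888 kg/m^3
v = 2 * R^2 * (rho_p - rho_f) * g / (9 * eta)
v = 2 * (1.02e-07)^2 * 2888 * 9.81 / (9 * 0.0012)
v = 5.45849e-08 m/s = 54.5849 nm/s

54.5849


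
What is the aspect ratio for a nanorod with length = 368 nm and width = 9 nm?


Aspect ratio AR = length / diameter
AR = 368 / 9
AR = 40.89

40.89


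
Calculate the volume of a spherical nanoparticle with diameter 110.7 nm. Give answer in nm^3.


Radius r = 110.7/2 = 55.35 nm
Volume V = (4/3) * pi * r^3
V = (4/3) * pi * (55.35)^3
V = 710299.46 nm^3

710299.46


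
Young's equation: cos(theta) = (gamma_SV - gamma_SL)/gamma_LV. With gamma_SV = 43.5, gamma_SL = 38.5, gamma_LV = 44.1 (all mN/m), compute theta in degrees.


cos(theta) = (gamma_SV - gamma_SL) / gamma_LV
cos(theta) = (43.5 - 38.5) / 44.1
cos(theta) = 0.113379
theta = arccos(0.113379) = 83.49 degrees

83.49


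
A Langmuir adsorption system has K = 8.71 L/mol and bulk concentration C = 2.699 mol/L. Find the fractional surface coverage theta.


Langmuir isotherm: theta = K*C / (1 + K*C)
K*C = 8.71 * 2.699 = 23.50829
theta = 23.50829 / (1 + 23.50829) = 23.50829 / 24.50829
theta = 0.9592

0.9592


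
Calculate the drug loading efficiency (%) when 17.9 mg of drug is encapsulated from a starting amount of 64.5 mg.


Drug loading efficiency = (drug loaded / drug initial) * 100
DLE = 17.9 / 64.5 * 100
DLE = 0.2775 * 100
DLE = 27.75%

27.75


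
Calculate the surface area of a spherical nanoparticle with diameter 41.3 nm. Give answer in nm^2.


Radius r = 41.3/2 = 20.65 nm
Surface area SA = 4 * pi * r^2
SA = 4 * pi * (20.65)^2
SA = 5358.58 nm^2

5358.58


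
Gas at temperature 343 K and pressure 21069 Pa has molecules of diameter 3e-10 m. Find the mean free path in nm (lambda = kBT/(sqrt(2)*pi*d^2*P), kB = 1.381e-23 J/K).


Mean free path: lambda = kB*T / (sqrt(2) * pi * d^2 * P)
lambda = 1.381e-23 * 343 / (sqrt(2) * pi * (3e-10)^2 * 21069)
lambda = 5.62259e-07 m
lambda = 562.26 nm

562.26


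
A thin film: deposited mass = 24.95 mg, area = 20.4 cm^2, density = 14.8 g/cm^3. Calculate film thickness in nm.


Convert: m = 24.95 mg = 2.4950e-05 kg, A = 20.4 cm^2 = 2.0400e-03 m^2, rho = 14.8 g/cm^3 = 14800 kg/m^3
t = m / (A * rho)
t = 2.4950e-05 / (2.0400e-03 * 14800)
t = 8.2638e-07 m = 826.4 nm

826.4


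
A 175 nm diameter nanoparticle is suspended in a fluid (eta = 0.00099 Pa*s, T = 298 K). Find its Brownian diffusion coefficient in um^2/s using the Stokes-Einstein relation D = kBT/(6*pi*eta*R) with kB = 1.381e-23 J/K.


Radius R = 175/2 = 87.5 nm = 8.75e-08 m
D = kB*T / (6*pi*eta*R)
D = 1.381e-23 * 298 / (6 * pi * 0.00099 * 8.75e-08)
D = 2.52038e-12 m^2/s = 2.52 um^2/s

2.52


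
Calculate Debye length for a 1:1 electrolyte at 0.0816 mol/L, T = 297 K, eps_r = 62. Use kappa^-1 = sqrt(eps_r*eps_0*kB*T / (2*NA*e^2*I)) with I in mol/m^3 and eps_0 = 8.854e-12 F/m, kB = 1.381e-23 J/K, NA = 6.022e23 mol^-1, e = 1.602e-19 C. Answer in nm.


Ionic strength I = 0.0816 * 1^2 * 1000 = 81.6 mol/m^3
kappa^-1 = sqrt(62 * 8.854e-12 * 1.381e-23 * 297 / (2 * 6.022e23 * (1.602e-19)^2 * 81.6))
kappa^-1 = 0.945 nm

0.945


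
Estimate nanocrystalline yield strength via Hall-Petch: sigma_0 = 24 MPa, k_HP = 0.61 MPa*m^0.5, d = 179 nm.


d = 179 nm = 1.79e-07 m
sqrt(d) = 0.0004230839
Hall-Petch contribution = k / sqrt(d) = 0.61 / 0.0004230839 = 1441.8 MPa
sigma = sigma_0 + k/sqrt(d) = 24 + 1441.8 = 1465.8 MPa

1465.8


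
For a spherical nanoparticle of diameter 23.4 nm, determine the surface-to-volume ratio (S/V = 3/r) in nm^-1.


Radius r = 23.4/2 = 11.7 nm
S/V = 3 / r = 3 / 11.7
S/V = 0.2564 nm^-1

0.2564


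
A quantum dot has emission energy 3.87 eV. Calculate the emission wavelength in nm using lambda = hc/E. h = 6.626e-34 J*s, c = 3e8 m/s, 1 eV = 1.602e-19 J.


Convert energy: E = 3.87 eV = 3.87 * 1.602e-19 = 6.19974e-19 J
lambda = h*c / E = 6.626e-34 * 3e8 / 6.19974e-19
lambda = 3.20626e-07 m = 320.6 nm

320.6


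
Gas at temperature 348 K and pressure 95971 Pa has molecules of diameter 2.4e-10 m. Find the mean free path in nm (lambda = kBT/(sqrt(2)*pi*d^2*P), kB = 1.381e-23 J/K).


Mean free path: lambda = kB*T / (sqrt(2) * pi * d^2 * P)
lambda = 1.381e-23 * 348 / (sqrt(2) * pi * (2.4e-10)^2 * 95971)
lambda = 1.9568e-07 m
lambda = 195.68 nm

195.68


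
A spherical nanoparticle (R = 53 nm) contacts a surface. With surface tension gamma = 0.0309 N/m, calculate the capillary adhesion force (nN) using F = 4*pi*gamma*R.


Convert radius: R = 53 nm = 5.3e-08 m
F = 4 * pi * gamma * R
F = 4 * pi * 0.0309 * 5.3e-08
F = 2.05799e-08 N = 20.5799 nN

20.5799


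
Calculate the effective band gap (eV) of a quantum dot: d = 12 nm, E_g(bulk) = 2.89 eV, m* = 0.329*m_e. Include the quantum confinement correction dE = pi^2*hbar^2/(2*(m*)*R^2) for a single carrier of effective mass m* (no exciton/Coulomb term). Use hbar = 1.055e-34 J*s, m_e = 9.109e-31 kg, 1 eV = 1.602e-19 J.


Radius R = 12/2 nm = 6e-09 m
Confinement energy dE = pi^2 * hbar^2 / (2 * m_eff * m_e * R^2)
dE = pi^2 * (1.055e-34)^2 / (2 * 0.329 * 9.109e-31 * (6e-09)^2) J, divided by 1.602e-19 J/eV
dE = 0.0318 eV
Total band gap = E_g(bulk) + dE = 2.89 + 0.0318 = 2.9218 eV

2.9218


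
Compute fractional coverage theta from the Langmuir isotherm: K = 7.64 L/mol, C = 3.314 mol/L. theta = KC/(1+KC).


Langmuir isotherm: theta = K*C / (1 + K*C)
K*C = 7.64 * 3.314 = 25.31896
theta = 25.31896 / (1 + 25.31896) = 25.31896 / 26.31896
theta = 0.962

0.962


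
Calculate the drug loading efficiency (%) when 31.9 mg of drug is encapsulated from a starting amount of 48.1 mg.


Drug loading efficiency = (drug loaded / drug initial) * 100
DLE = 31.9 / 48.1 * 100
DLE = 0.6632 * 100
DLE = 66.32%

66.32


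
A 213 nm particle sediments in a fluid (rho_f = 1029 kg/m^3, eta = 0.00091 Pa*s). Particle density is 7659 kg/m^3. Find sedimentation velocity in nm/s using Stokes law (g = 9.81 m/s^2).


Radius R = 213/2 nm = 1.065e-07 m
Density difference = 7659 - 1029 = 6630 kg/m^3
v = 2 * R^2 * (rho_p - rho_f) * g / (9 * eta)
v = 2 * (1.065e-07)^2 * 6630 * 9.81 / (9 * 0.00091)
v = 1.80147e-07 m/s = 180.1473 nm/s

180.1473


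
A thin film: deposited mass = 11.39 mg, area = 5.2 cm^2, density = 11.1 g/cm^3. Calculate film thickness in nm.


Convert: m = 11.39 mg = 1.1390e-05 kg, A = 5.2 cm^2 = 5.2000e-04 m^2, rho = 11.1 g/cm^3 = 11100 kg/m^3
t = m / (A * rho)
t = 1.1390e-05 / (5.2000e-04 * 11100)
t = 1.9733e-06 m = 1973.3 nm

1973.3


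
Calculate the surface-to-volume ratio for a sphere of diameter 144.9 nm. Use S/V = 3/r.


Radius r = 144.9/2 = 72.45 nm
S/V = 3 / r = 3 / 72.45
S/V = 0.0414 nm^-1

0.0414


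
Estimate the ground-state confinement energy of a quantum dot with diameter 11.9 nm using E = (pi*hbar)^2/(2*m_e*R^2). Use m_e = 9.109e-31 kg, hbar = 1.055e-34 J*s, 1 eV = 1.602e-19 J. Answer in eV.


Radius R = 11.9/2 = 5.95 nm = 5.95e-09 m
E = (pi * 1.055e-34)^2 / (2 * 9.109e-31 * (5.95e-09)^2)
E(J) = 1.70322e-21
E = E(J) / 1.602e-19 = 0.0106 eV

0.0106


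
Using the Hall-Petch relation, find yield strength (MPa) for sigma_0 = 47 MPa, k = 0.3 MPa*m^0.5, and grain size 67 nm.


d = 67 nm = 6.7e-08 m
sqrt(d) = 0.0002588436
Hall-Petch contribution = k / sqrt(d) = 0.3 / 0.0002588436 = 1159.0 MPa
sigma = sigma_0 + k/sqrt(d) = 47 + 1159.0 = 1206.0 MPa

1206.0


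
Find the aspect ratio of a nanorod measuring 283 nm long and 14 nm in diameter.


Aspect ratio AR = length / diameter
AR = 283 / 14
AR = 20.21

20.21


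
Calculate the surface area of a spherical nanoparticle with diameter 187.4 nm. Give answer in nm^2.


Radius r = 187.4/2 = 93.7 nm
Surface area SA = 4 * pi * r^2
SA = 4 * pi * (93.7)^2
SA = 110328.84 nm^2

110328.84


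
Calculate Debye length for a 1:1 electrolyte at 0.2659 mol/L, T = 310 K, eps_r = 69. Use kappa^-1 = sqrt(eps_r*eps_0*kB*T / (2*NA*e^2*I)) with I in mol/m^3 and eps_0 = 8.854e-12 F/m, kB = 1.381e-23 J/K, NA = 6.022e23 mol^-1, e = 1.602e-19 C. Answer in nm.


Ionic strength I = 0.2659 * 1^2 * 1000 = 265.9 mol/m^3
kappa^-1 = sqrt(69 * 8.854e-12 * 1.381e-23 * 310 / (2 * 6.022e23 * (1.602e-19)^2 * 265.9))
kappa^-1 = 0.564 nm

0.564


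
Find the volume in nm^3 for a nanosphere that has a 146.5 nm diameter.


Radius r = 146.5/2 = 73.25 nm
Volume V = (4/3) * pi * r^3
V = (4/3) * pi * (73.25)^3
V = 1646309.55 nm^3

1646309.55


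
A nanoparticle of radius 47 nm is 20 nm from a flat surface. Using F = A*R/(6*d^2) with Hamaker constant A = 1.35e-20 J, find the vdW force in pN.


Convert to SI: R = 47 nm = 4.7e-08 m, d = 20 nm = 2e-08 m
F = A * R / (6 * d^2)
F = 1.35e-20 * 4.7e-08 / (6 * (2e-08)^2)
F = 2.64375e-13 N = 0.264 pN

0.264


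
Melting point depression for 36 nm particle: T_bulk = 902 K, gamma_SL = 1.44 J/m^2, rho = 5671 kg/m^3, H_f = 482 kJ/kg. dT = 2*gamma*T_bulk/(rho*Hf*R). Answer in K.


Radius R = 36/2 = 18 nm = 1.8e-08 m
Convert H_f = 482 kJ/kg = 482000 J/kg
dT = 2 * gamma_SL * T_bulk / (rho * H_f * R)
dT = 2 * 1.44 * 902 / (5671 * 482000 * 1.8e-08)
dT = 52.8 K

52.8


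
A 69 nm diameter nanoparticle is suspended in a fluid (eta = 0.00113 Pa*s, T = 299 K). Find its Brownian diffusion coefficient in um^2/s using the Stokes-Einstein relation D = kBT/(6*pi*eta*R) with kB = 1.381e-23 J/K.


Radius R = 69/2 = 34.5 nm = 3.45e-08 m
D = kB*T / (6*pi*eta*R)
D = 1.381e-23 * 299 / (6 * pi * 0.00113 * 3.45e-08)
D = 5.61909e-12 m^2/s = 5.619 um^2/s

5.619


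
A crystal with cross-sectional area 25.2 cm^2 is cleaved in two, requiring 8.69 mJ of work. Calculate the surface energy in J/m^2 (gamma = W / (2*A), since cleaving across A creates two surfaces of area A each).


Convert: A = 25.2 cm^2 = 0.00252 m^2, W = 8.69 mJ = 0.00869 J
Cleaving exposes two faces of area A, so total new surface = 2*A and gamma = W / (2*A)
gamma = 0.00869 / (2 * 0.00252)
gamma = 1.724 J/m^2

1.724


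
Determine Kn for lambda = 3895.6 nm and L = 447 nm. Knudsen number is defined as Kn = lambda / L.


Knudsen number Kn = lambda / L
Kn = 3895.6 / 447
Kn = 8.715

8.715


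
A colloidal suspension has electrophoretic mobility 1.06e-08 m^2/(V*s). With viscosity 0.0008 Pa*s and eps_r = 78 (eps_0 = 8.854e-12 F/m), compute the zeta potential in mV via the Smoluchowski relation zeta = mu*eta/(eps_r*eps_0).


Smoluchowski equation: zeta = mu * eta / (eps_r * eps_0)
zeta = 1.06e-08 * 0.0008 / (78 * 8.854e-12)
zeta = 0.012279 V = 12.28 mV

12.28


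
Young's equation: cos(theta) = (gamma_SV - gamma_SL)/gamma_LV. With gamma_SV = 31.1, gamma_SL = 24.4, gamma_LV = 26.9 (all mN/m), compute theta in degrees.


cos(theta) = (gamma_SV - gamma_SL) / gamma_LV
cos(theta) = (31.1 - 24.4) / 26.9
cos(theta) = 0.249071
theta = arccos(0.249071) = 75.58 degrees

75.58


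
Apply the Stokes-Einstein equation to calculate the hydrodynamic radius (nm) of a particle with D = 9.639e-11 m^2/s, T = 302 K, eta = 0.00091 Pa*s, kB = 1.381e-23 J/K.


Stokes-Einstein: R = kB*T / (6*pi*eta*D)
R = 1.381e-23 * 302 / (6 * pi * 0.00091 * 9.639e-11)
R = 2.52247e-09 m = 2.52 nm

2.52


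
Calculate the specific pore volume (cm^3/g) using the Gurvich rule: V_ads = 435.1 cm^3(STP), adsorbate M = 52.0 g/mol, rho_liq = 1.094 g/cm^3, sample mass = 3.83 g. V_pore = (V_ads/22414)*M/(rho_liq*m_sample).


Moles adsorbed n = V_ads / 22414 = 435.1 / 22414 = 1.941197e-02 mol
Liquid volume V_liq = n * M / rho_liq = 1.941197e-02 * 52.0 / 1.094 = 0.92269 cm^3
Specific pore volume V_pore = V_liq / m_sample = 0.92269 / 3.83
V_pore = 0.2409 cm^3/g

0.2409


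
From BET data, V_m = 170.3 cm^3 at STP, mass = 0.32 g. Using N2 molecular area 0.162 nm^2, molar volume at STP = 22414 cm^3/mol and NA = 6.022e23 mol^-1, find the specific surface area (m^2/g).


Number of moles in monolayer = V_m / 22414 = 170.3 / 22414 = 0.00759793
Number of molecules = moles * NA = 0.00759793 * 6.022e23
SA = molecules * sigma / mass
SA = (170.3 / 22414) * 6.022e23 * 0.162e-18 / 0.32
SA = 2316.3 m^2/g

2316.3


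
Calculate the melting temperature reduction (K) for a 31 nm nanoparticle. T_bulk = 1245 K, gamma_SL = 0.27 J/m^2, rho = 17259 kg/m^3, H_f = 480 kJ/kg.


Radius R = 31/2 = 15.5 nm = 1.55e-08 m
Convert H_f = 480 kJ/kg = 480000 J/kg
dT = 2 * gamma_SL * T_bulk / (rho * H_f * R)
dT = 2 * 0.27 * 1245 / (17259 * 480000 * 1.55e-08)
dT = 5.2 K

5.2


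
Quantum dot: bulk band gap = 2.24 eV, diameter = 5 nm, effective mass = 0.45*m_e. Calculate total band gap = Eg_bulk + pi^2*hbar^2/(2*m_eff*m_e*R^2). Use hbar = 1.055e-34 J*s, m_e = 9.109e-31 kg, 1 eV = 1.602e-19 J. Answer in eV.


Radius R = 5/2 nm = 2.5e-09 m
Confinement energy dE = pi^2 * hbar^2 / (2 * m_eff * m_e * R^2)
dE = pi^2 * (1.055e-34)^2 / (2 * 0.45 * 9.109e-31 * (2.5e-09)^2) J, divided by 1.602e-19 J/eV
dE = 0.1338 eV
Total band gap = E_g(bulk) + dE = 2.24 + 0.1338 = 2.3738 eV

2.3738


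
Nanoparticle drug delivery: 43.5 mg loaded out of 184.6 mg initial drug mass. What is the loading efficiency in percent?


Drug loading efficiency = (drug loaded / drug initial) * 100
DLE = 43.5 / 184.6 * 100
DLE = 0.2356 * 100
DLE = 23.56%

23.56


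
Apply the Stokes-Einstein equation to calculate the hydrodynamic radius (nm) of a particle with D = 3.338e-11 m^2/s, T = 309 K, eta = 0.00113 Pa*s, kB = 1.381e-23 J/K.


Stokes-Einstein: R = kB*T / (6*pi*eta*D)
R = 1.381e-23 * 309 / (6 * pi * 0.00113 * 3.338e-11)
R = 6.00187e-09 m = 6.0 nm

6.0


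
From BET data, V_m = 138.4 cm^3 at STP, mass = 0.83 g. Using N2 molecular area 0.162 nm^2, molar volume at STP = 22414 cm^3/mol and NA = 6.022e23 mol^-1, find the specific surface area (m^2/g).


Number of moles in monolayer = V_m / 22414 = 138.4 / 22414 = 0.00617471
Number of molecules = moles * NA = 0.00617471 * 6.022e23
SA = molecules * sigma / mass
SA = (138.4 / 22414) * 6.022e23 * 0.162e-18 / 0.83
SA = 725.8 m^2/g

725.8


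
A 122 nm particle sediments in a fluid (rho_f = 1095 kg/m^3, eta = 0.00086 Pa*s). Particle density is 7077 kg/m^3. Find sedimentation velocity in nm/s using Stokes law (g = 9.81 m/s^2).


Radius R = 122/2 nm = 6.1e-08 m
Density difference = 7077 - 1095 = 5982 kg/m^3
v = 2 * R^2 * (rho_p - rho_f) * g / (9 * eta)
v = 2 * (6.1e-08)^2 * 5982 * 9.81 / (9 * 0.00086)
v = 5.6424e-08 m/s = 56.424 nm/s

56.424


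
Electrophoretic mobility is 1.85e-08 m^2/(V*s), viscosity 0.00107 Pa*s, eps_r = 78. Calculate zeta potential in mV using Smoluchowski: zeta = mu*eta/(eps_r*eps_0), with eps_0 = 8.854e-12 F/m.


Smoluchowski equation: zeta = mu * eta / (eps_r * eps_0)
zeta = 1.85e-08 * 0.00107 / (78 * 8.854e-12)
zeta = 0.028663 V = 28.66 mV

28.66


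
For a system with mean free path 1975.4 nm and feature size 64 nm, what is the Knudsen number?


Knudsen number Kn = lambda / L
Kn = 1975.4 / 64
Kn = 30.8656

30.8656


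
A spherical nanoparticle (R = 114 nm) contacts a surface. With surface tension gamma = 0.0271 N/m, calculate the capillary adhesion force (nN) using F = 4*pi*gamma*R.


Convert radius: R = 114 nm = 1.14e-07 m
F = 4 * pi * gamma * R
F = 4 * pi * 0.0271 * 1.14e-07
F = 3.88225e-08 N = 38.8225 nN

38.8225


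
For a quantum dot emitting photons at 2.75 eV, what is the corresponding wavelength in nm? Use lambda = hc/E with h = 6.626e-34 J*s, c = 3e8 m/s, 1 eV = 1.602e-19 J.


Convert energy: E = 2.75 eV = 2.75 * 1.602e-19 = 4.4055e-19 J
lambda = h*c / E = 6.626e-34 * 3e8 / 4.4055e-19
lambda = 4.51209e-07 m = 451.2 nm

451.2


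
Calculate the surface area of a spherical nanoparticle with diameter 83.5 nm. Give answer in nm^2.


Radius r = 83.5/2 = 41.75 nm
Surface area SA = 4 * pi * r^2
SA = 4 * pi * (41.75)^2
SA = 21903.97 nm^2

21903.97


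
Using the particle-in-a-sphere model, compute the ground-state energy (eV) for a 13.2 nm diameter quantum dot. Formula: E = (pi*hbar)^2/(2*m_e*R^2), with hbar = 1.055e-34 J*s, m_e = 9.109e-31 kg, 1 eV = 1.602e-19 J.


Radius R = 13.2/2 = 6.6 nm = 6.6e-09 m
E = (pi * 1.055e-34)^2 / (2 * 9.109e-31 * (6.6e-09)^2)
E(J) = 1.38425e-21
E = E(J) / 1.602e-19 = 0.0086 eV

0.0086


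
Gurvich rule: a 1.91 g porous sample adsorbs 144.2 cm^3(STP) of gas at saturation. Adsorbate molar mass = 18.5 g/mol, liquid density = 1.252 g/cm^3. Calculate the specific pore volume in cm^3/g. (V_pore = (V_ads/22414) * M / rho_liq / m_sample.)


Moles adsorbed n = V_ads / 22414 = 144.2 / 22414 = 6.433479e-03 mol
Liquid volume V_liq = n * M / rho_liq = 6.433479e-03 * 18.5 / 1.252 = 0.09506 cm^3
Specific pore volume V_pore = V_liq / m_sample = 0.09506 / 1.91
V_pore = 0.0498 cm^3/g

0.0498
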